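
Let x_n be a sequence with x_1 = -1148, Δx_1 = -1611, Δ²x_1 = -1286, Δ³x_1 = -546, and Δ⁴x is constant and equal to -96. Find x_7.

Build the table forward from the leading diagonal:
Fourth differences: -96, -96, -96, -96, -96, -96, -96
Third differences: -546, -642, -738, -834, -930, -1026, -1122
Second differences: -1286, -1832, -2474, -3212, -4046, -4976, -6002
First differences: -1611, -2897, -4729, -7203, -10415, -14461, -19437
x: -1148, -2759, -5656, -10385, -17588, -28003, -42464

-42464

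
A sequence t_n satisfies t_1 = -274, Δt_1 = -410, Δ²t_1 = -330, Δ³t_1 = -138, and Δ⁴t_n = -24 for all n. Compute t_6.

-7124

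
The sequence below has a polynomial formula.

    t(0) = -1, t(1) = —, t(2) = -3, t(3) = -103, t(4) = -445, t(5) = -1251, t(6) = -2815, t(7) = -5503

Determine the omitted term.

Using the last 6 terms:
D1: -100  -342  -806  -1564  -2688
D2: -242  -464  -758  -1124
D3: -222  -294  -366
D4: -72  -72
Constant fourth difference = -72.
Extend backward: -222 + 72 = -150;  -242 + 150 = -92;  -100 + 92 = -8;  -3 + 8 = 5

5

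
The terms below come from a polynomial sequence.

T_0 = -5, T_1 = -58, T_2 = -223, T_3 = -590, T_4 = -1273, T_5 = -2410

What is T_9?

-15098

Δ: -53, -165, -367, -683, -1137
Δ²: -112, -202, -316, -454
Δ³: -90, -114, -138
Δ⁴: -24, -24
Fourth differences constant at -24.
-138 − 24 = -162;  -454 − 162 = -616;  -1137 − 616 = -1753;  -2410 − 1753 = -4163
-162 − 24 = -186;  -616 − 186 = -802;  -1753 − 802 = -2555;  -4163 − 2555 = -6718
-186 − 24 = -210;  -802 − 210 = -1012;  -2555 − 1012 = -3567;  -6718 − 3567 = -10285
-210 − 24 = -234;  -1012 − 234 = -1246;  -3567 − 1246 = -4813;  -10285 − 4813 = -15098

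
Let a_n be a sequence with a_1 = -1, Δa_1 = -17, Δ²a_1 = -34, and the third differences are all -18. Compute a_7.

Build the table forward from the leading diagonal:
D3: -18  -18  -18  -18  -18  -18  -18
D2: -34  -52  -70  -88  -106  -124  -142
D1: -17  -51  -103  -173  -261  -367  -491
a: -1  -18  -69  -172  -345  -606  -973

-973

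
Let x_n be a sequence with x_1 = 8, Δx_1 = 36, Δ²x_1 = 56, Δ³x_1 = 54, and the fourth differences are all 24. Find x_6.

1408

Build the table forward from the leading diagonal:
Δ⁴: 24, 24, 24, 24, 24, 24
Δ³: 54, 78, 102, 126, 150, 174
Δ²: 56, 110, 188, 290, 416, 566
Δ: 36, 92, 202, 390, 680, 1096
x: 8, 44, 136, 338, 728, 1408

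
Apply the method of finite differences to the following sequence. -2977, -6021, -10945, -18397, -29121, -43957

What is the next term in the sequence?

-63841

-3044, -4924, -7452, -10724, -14836
-1880, -2528, -3272, -4112
-648, -744, -840
-96, -96
The fourth differences are constant (-96).
-840 − 96 = -936;  -4112 − 936 = -5048;  -14836 − 5048 = -19884;  -43957 − 19884 = -63841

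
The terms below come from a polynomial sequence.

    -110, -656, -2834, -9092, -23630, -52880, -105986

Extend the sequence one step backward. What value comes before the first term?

-20

First differences: -546  -2178  -6258  -14538  -29250  -53106
Second differences: -1632  -4080  -8280  -14712  -23856
Third differences: -2448  -4200  -6432  -9144
Fourth differences: -1752  -2232  -2712
Fifth differences: -480  -480
The fifth differences are constant at -480.
Work back: -1752 + 480 = -1272;  -2448 + 1272 = -1176;  -1632 + 1176 = -456;  -546 + 456 = -90;  -110 + 90 = -20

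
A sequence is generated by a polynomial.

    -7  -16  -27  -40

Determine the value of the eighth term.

-112

First differences: -9, -11, -13
Second differences: -2, -2
Second differences constant at -2.
-13 − 2 = -15;  -40 − 15 = -55
-15 − 2 = -17;  -55 − 17 = -72
-17 − 2 = -19;  -72 − 19 = -91
-19 − 2 = -21;  -91 − 21 = -112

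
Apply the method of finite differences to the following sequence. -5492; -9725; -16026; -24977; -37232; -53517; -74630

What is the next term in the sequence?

-101441

-4233, -6301, -8951, -12255, -16285, -21113
-2068, -2650, -3304, -4030, -4828
-582, -654, -726, -798
-72, -72, -72
Constant fourth difference = -72, so extend:
-798 − 72 = -870;  -4828 − 870 = -5698;  -21113 − 5698 = -26811;  -74630 − 26811 = -101441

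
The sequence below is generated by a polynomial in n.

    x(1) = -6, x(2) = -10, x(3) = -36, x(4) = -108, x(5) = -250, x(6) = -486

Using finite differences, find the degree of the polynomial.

D1: -4, -26, -72, -142, -236
D2: -22, -46, -70, -94
D3: -24, -24, -24
The third differences are constant, so the polynomial has degree 3.

3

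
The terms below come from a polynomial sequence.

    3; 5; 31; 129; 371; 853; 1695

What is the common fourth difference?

First differences: 2, 26, 98, 242, 482, 842
Second differences: 24, 72, 144, 240, 360
Third differences: 48, 72, 96, 120
Fourth differences: 24, 24, 24

24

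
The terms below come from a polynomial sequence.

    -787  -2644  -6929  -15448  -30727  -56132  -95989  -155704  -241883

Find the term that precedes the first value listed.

-152

Δ: -1857, -4285, -8519, -15279, -25405, -39857, -59715, -86179
Δ²: -2428, -4234, -6760, -10126, -14452, -19858, -26464
Δ³: -1806, -2526, -3366, -4326, -5406, -6606
Δ⁴: -720, -840, -960, -1080, -1200
Δ⁵: -120, -120, -120, -120
The fifth differences are constant at -120.
Work back: -720 + 120 = -600;  -1806 + 600 = -1206;  -2428 + 1206 = -1222;  -1857 + 1222 = -635;  -787 + 635 = -152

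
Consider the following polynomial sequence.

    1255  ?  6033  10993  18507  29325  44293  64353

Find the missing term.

Using the last 6 terms:
D1: 4960, 7514, 10818, 14968, 20060
D2: 2554, 3304, 4150, 5092
D3: 750, 846, 942
D4: 96, 96
Constant fourth difference = 96.
Extend backward: 750 − 96 = 654;  2554 − 654 = 1900;  4960 − 1900 = 3060;  6033 − 3060 = 2973

2973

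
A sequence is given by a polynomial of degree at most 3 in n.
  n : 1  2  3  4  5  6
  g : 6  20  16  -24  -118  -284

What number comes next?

-540

Δ: 14, -4, -40, -94, -166
Δ²: -18, -36, -54, -72
Δ³: -18, -18, -18
The third differences are constant (-18).
-72 − 18 = -90;  -166 − 90 = -256;  -284 − 256 = -540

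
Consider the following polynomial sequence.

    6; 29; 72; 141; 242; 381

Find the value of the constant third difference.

6

Δ: 23, 43, 69, 101, 139
Δ²: 20, 26, 32, 38
Δ³: 6, 6, 6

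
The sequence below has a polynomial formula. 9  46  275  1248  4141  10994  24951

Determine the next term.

D1: 37, 229, 973, 2893, 6853, 13957
D2: 192, 744, 1920, 3960, 7104
D3: 552, 1176, 2040, 3144
D4: 624, 864, 1104
D5: 240, 240
Constant fifth difference = 240, so extend:
1104 + 240 = 1344;  3144 + 1344 = 4488;  7104 + 4488 = 11592;  13957 + 11592 = 25549;  24951 + 25549 = 50500

50500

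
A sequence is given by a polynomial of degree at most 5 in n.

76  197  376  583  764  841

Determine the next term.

712

Δ: 121  179  207  181  77
Δ²: 58  28  -26  -104
Δ³: -30  -54  -78
Δ⁴: -24  -24
Constant fourth difference = -24, so extend:
-78 − 24 = -102;  -104 − 102 = -206;  77 − 206 = -129;  841 − 129 = 712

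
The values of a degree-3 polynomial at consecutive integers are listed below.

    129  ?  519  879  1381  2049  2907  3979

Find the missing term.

277

Using the last 6 terms:
Δ: 360, 502, 668, 858, 1072
Δ²: 142, 166, 190, 214
Δ³: 24, 24, 24
Constant third difference = 24.
Extend backward: 142 − 24 = 118;  360 − 118 = 242;  519 − 242 = 277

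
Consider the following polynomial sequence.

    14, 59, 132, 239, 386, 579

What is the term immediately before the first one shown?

-9

45  73  107  147  193
28  34  40  46
6  6  6
The third differences are constant at 6.
Work back: 28 − 6 = 22;  45 − 22 = 23;  14 − 23 = -9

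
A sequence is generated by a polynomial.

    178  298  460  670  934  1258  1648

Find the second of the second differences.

48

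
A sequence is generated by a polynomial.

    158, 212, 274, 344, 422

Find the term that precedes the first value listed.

D1: 54  62  70  78
D2: 8  8  8
The second differences are constant at 8.
Work back: 54 − 8 = 46;  158 − 46 = 112

112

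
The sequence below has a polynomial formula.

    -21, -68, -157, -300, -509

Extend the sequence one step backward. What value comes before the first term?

-4

First differences: -47  -89  -143  -209
Second differences: -42  -54  -66
Third differences: -12  -12
The third differences are constant at -12.
Work back: -42 + 12 = -30;  -47 + 30 = -17;  -21 + 17 = -4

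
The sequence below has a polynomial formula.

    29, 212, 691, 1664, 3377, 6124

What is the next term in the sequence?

10247

Δ: 183, 479, 973, 1713, 2747
Δ²: 296, 494, 740, 1034
Δ³: 198, 246, 294
Δ⁴: 48, 48
Constant fourth difference = 48, so extend:
294 + 48 = 342;  1034 + 342 = 1376;  2747 + 1376 = 4123;  6124 + 4123 = 10247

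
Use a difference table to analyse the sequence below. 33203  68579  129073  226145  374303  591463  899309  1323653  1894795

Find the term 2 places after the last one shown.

35376  60494  97072  148158  217160  307846  424344  571142
25118  36578  51086  69002  90686  116498  146798
11460  14508  17916  21684  25812  30300
3048  3408  3768  4128  4488
360  360  360  360
The fifth differences are constant (360).
4488 + 360 = 4848;  30300 + 4848 = 35148;  146798 + 35148 = 181946;  571142 + 181946 = 753088;  1894795 + 753088 = 2647883
4848 + 360 = 5208;  35148 + 5208 = 40356;  181946 + 40356 = 222302;  753088 + 222302 = 975390;  2647883 + 975390 = 3623273

3623273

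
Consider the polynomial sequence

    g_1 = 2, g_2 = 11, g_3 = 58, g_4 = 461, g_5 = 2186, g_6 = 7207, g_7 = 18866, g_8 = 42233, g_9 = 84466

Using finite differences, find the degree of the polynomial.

First differences: 9, 47, 403, 1725, 5021, 11659, 23367, 42233
Second differences: 38, 356, 1322, 3296, 6638, 11708, 18866
Third differences: 318, 966, 1974, 3342, 5070, 7158
Fourth differences: 648, 1008, 1368, 1728, 2088
Fifth differences: 360, 360, 360, 360
The fifth differences are constant, so the polynomial has degree 5.

5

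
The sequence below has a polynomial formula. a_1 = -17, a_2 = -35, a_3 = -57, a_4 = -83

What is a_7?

D1: -18  -22  -26
D2: -4  -4
Second differences constant at -4.
-26 − 4 = -30;  -83 − 30 = -113
-30 − 4 = -34;  -113 − 34 = -147
-34 − 4 = -38;  -147 − 38 = -185

-185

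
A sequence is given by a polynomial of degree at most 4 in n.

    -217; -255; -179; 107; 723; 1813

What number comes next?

3545

D1: -38, 76, 286, 616, 1090
D2: 114, 210, 330, 474
D3: 96, 120, 144
D4: 24, 24
Constant fourth difference = 24, so extend:
144 + 24 = 168;  474 + 168 = 642;  1090 + 642 = 1732;  1813 + 1732 = 3545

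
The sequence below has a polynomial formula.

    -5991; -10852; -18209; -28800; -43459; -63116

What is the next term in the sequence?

Δ: -4861 , -7357 , -10591 , -14659 , -19657
Δ²: -2496 , -3234 , -4068 , -4998
Δ³: -738 , -834 , -930
Δ⁴: -96 , -96
Constant fourth difference = -96, so extend:
-930 − 96 = -1026;  -4998 − 1026 = -6024;  -19657 − 6024 = -25681;  -63116 − 25681 = -88797

-88797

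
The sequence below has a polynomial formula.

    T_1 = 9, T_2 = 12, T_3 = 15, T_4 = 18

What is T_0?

6

D1: 3, 3, 3
The first differences are constant at 3.
Work back: 9 − 3 = 6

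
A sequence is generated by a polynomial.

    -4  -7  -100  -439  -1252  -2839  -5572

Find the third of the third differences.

-300

First differences: -3, -93, -339, -813, -1587, -2733
Second differences: -90, -246, -474, -774, -1146
Third differences: -156, -228, -300, -372
Fourth differences: -72, -72, -72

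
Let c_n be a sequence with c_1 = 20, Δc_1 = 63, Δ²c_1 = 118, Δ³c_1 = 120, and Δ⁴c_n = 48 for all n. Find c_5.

1508

Build the table forward from the leading diagonal:
Δ⁴: 48  48  48  48  48
Δ³: 120  168  216  264  312
Δ²: 118  238  406  622  886
Δ: 63  181  419  825  1447
c: 20  83  264  683  1508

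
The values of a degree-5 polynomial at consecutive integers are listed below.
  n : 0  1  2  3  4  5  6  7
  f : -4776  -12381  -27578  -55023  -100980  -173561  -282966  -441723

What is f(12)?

-2607468

First differences: -7605, -15197, -27445, -45957, -72581, -109405, -158757
Second differences: -7592, -12248, -18512, -26624, -36824, -49352
Third differences: -4656, -6264, -8112, -10200, -12528
Fourth differences: -1608, -1848, -2088, -2328
Fifth differences: -240, -240, -240
Fifth differences constant at -240.
-2328 − 240 = -2568;  -12528 − 2568 = -15096;  -49352 − 15096 = -64448;  -158757 − 64448 = -223205;  -441723 − 223205 = -664928
-2568 − 240 = -2808;  -15096 − 2808 = -17904;  -64448 − 17904 = -82352;  -223205 − 82352 = -305557;  -664928 − 305557 = -970485
-2808 − 240 = -3048;  -17904 − 3048 = -20952;  -82352 − 20952 = -103304;  -305557 − 103304 = -408861;  -970485 − 408861 = -1379346
-3048 − 240 = -3288;  -20952 − 3288 = -24240;  -103304 − 24240 = -127544;  -408861 − 127544 = -536405;  -1379346 − 536405 = -1915751
-3288 − 240 = -3528;  -24240 − 3528 = -27768;  -127544 − 27768 = -155312;  -536405 − 155312 = -691717;  -1915751 − 691717 = -2607468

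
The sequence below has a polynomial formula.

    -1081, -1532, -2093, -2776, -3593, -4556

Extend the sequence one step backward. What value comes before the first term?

-451, -561, -683, -817, -963
-110, -122, -134, -146
-12, -12, -12
The third differences are constant at -12.
Work back: -110 + 12 = -98;  -451 + 98 = -353;  -1081 + 353 = -728

-728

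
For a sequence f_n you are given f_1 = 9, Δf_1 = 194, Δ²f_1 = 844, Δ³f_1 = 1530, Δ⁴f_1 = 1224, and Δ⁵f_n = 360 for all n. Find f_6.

31199

Build the table forward from the leading diagonal:
Fifth differences: 360, 360, 360, 360, 360, 360
Fourth differences: 1224, 1584, 1944, 2304, 2664, 3024
Third differences: 1530, 2754, 4338, 6282, 8586, 11250
Second differences: 844, 2374, 5128, 9466, 15748, 24334
First differences: 194, 1038, 3412, 8540, 18006, 33754
f: 9, 203, 1241, 4653, 13193, 31199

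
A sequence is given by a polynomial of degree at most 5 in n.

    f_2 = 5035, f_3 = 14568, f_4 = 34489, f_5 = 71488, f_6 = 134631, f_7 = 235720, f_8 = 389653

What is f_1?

Δ: 9533  19921  36999  63143  101089  153933
Δ²: 10388  17078  26144  37946  52844
Δ³: 6690  9066  11802  14898
Δ⁴: 2376  2736  3096
Δ⁵: 360  360
The fifth differences are constant at 360.
Work back: 2376 − 360 = 2016;  6690 − 2016 = 4674;  10388 − 4674 = 5714;  9533 − 5714 = 3819;  5035 − 3819 = 1216

1216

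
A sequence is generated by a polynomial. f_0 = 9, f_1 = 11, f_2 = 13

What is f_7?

23

Δ: 2, 2
The first differences are constant (2).
13 + 2 = 15
15 + 2 = 17
17 + 2 = 19
19 + 2 = 21
21 + 2 = 23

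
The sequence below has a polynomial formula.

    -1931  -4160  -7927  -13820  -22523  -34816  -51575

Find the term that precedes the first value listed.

-2229, -3767, -5893, -8703, -12293, -16759
-1538, -2126, -2810, -3590, -4466
-588, -684, -780, -876
-96, -96, -96
The fourth differences are constant at -96.
Work back: -588 + 96 = -492;  -1538 + 492 = -1046;  -2229 + 1046 = -1183;  -1931 + 1183 = -748

-748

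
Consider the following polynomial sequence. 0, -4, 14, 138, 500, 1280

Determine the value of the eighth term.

5054

Δ: -4  18  124  362  780
Δ²: 22  106  238  418
Δ³: 84  132  180
Δ⁴: 48  48
The fourth differences are constant (48).
180 + 48 = 228;  418 + 228 = 646;  780 + 646 = 1426;  1280 + 1426 = 2706
228 + 48 = 276;  646 + 276 = 922;  1426 + 922 = 2348;  2706 + 2348 = 5054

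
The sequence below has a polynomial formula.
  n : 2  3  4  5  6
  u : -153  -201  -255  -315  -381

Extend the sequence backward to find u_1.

-111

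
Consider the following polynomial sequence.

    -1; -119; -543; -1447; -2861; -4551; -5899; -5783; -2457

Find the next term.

-118 , -424 , -904 , -1414 , -1690 , -1348 , 116 , 3326
-306 , -480 , -510 , -276 , 342 , 1464 , 3210
-174 , -30 , 234 , 618 , 1122 , 1746
144 , 264 , 384 , 504 , 624
120 , 120 , 120 , 120
Fifth differences constant at 120.
624 + 120 = 744;  1746 + 744 = 2490;  3210 + 2490 = 5700;  3326 + 5700 = 9026;  -2457 + 9026 = 6569

6569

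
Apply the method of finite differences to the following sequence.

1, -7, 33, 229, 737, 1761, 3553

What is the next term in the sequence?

6413

-8  40  196  508  1024  1792
48  156  312  516  768
108  156  204  252
48  48  48
The fourth differences are constant (48).
252 + 48 = 300;  768 + 300 = 1068;  1792 + 1068 = 2860;  3553 + 2860 = 6413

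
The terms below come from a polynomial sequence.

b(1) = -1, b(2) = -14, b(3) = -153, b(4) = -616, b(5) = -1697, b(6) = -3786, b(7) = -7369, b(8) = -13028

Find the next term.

-21441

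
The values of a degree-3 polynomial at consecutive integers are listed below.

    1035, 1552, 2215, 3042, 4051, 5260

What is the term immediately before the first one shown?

Δ: 517  663  827  1009  1209
Δ²: 146  164  182  200
Δ³: 18  18  18
The third differences are constant at 18.
Work back: 146 − 18 = 128;  517 − 128 = 389;  1035 − 389 = 646

646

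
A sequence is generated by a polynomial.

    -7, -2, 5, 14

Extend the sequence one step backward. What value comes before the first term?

-10

Δ: 5, 7, 9
Δ²: 2, 2
The second differences are constant at 2.
Work back: 5 − 2 = 3;  -7 − 3 = -10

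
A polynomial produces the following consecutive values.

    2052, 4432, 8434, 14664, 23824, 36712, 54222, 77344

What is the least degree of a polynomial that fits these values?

2380, 4002, 6230, 9160, 12888, 17510, 23122
1622, 2228, 2930, 3728, 4622, 5612
606, 702, 798, 894, 990
96, 96, 96, 96
The fourth differences are constant, so the polynomial has degree 4.

4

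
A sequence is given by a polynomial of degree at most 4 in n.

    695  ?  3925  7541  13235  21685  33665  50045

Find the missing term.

Using the last 6 terms:
D1: 3616, 5694, 8450, 11980, 16380
D2: 2078, 2756, 3530, 4400
D3: 678, 774, 870
D4: 96, 96
Constant fourth difference = 96.
Extend backward: 678 − 96 = 582;  2078 − 582 = 1496;  3616 − 1496 = 2120;  3925 − 2120 = 1805

1805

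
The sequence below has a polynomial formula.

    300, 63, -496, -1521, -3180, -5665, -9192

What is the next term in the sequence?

-237, -559, -1025, -1659, -2485, -3527
-322, -466, -634, -826, -1042
-144, -168, -192, -216
-24, -24, -24
The fourth differences are constant (-24).
-216 − 24 = -240;  -1042 − 240 = -1282;  -3527 − 1282 = -4809;  -9192 − 4809 = -14001

-14001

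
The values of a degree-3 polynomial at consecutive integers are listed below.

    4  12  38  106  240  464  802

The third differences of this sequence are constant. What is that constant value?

24

D1: 8, 26, 68, 134, 224, 338
D2: 18, 42, 66, 90, 114
D3: 24, 24, 24, 24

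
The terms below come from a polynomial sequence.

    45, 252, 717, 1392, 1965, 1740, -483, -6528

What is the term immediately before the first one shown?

0

Δ: 207  465  675  573  -225  -2223  -6045
Δ²: 258  210  -102  -798  -1998  -3822
Δ³: -48  -312  -696  -1200  -1824
Δ⁴: -264  -384  -504  -624
Δ⁵: -120  -120  -120
The fifth differences are constant at -120.
Work back: -264 + 120 = -144;  -48 + 144 = 96;  258 − 96 = 162;  207 − 162 = 45;  45 − 45 = 0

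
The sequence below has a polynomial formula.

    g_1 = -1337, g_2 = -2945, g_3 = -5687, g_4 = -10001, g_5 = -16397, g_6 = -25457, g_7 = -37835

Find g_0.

-1608, -2742, -4314, -6396, -9060, -12378
-1134, -1572, -2082, -2664, -3318
-438, -510, -582, -654
-72, -72, -72
The fourth differences are constant at -72.
Work back: -438 + 72 = -366;  -1134 + 366 = -768;  -1608 + 768 = -840;  -1337 + 840 = -497

-497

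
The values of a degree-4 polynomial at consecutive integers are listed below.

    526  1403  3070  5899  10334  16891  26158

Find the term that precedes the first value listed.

139

First differences: 877, 1667, 2829, 4435, 6557, 9267
Second differences: 790, 1162, 1606, 2122, 2710
Third differences: 372, 444, 516, 588
Fourth differences: 72, 72, 72
The fourth differences are constant at 72.
Work back: 372 − 72 = 300;  790 − 300 = 490;  877 − 490 = 387;  526 − 387 = 139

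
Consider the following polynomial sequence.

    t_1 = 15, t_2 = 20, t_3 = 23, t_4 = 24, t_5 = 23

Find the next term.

D1: 5 , 3 , 1 , -1
D2: -2 , -2 , -2
The second differences are constant (-2).
-1 − 2 = -3;  23 − 3 = 20

20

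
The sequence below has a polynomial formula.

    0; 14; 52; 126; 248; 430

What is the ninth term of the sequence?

1456

Δ: 14, 38, 74, 122, 182
Δ²: 24, 36, 48, 60
Δ³: 12, 12, 12
The third differences are constant (12).
60 + 12 = 72;  182 + 72 = 254;  430 + 254 = 684
72 + 12 = 84;  254 + 84 = 338;  684 + 338 = 1022
84 + 12 = 96;  338 + 96 = 434;  1022 + 434 = 1456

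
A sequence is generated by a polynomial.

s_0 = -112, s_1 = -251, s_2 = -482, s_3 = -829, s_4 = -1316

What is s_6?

D1: -139  -231  -347  -487
D2: -92  -116  -140
D3: -24  -24
Third differences constant at -24.
-140 − 24 = -164;  -487 − 164 = -651;  -1316 − 651 = -1967
-164 − 24 = -188;  -651 − 188 = -839;  -1967 − 839 = -2806

-2806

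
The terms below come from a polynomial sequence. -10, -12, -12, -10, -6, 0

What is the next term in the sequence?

8

First differences: -2, 0, 2, 4, 6
Second differences: 2, 2, 2, 2
Second differences constant at 2.
6 + 2 = 8;  0 + 8 = 8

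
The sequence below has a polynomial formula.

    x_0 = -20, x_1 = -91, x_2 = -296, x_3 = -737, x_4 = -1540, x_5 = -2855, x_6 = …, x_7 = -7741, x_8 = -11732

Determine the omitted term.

-4856

Using the first 6 terms:
First differences: -71  -205  -441  -803  -1315
Second differences: -134  -236  -362  -512
Third differences: -102  -126  -150
Fourth differences: -24  -24
Constant fourth difference = -24.
Extend forward: -150 − 24 = -174;  -512 − 174 = -686;  -1315 − 686 = -2001;  -2855 − 2001 = -4856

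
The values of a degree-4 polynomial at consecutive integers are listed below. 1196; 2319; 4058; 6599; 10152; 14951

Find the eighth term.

Δ: 1123 , 1739 , 2541 , 3553 , 4799
Δ²: 616 , 802 , 1012 , 1246
Δ³: 186 , 210 , 234
Δ⁴: 24 , 24
Constant fourth difference = 24, so extend:
234 + 24 = 258;  1246 + 258 = 1504;  4799 + 1504 = 6303;  14951 + 6303 = 21254
258 + 24 = 282;  1504 + 282 = 1786;  6303 + 1786 = 8089;  21254 + 8089 = 29343

29343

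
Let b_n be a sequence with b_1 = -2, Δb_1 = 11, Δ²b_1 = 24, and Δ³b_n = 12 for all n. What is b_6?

Build the table forward from the leading diagonal:
Third differences: 12, 12, 12, 12, 12, 12
Second differences: 24, 36, 48, 60, 72, 84
First differences: 11, 35, 71, 119, 179, 251
b: -2, 9, 44, 115, 234, 413

413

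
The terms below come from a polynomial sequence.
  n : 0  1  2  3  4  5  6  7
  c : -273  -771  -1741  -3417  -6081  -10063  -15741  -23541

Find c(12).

-112641

Δ: -498  -970  -1676  -2664  -3982  -5678  -7800
Δ²: -472  -706  -988  -1318  -1696  -2122
Δ³: -234  -282  -330  -378  -426
Δ⁴: -48  -48  -48  -48
Fourth differences constant at -48.
-426 − 48 = -474;  -2122 − 474 = -2596;  -7800 − 2596 = -10396;  -23541 − 10396 = -33937
-474 − 48 = -522;  -2596 − 522 = -3118;  -10396 − 3118 = -13514;  -33937 − 13514 = -47451
-522 − 48 = -570;  -3118 − 570 = -3688;  -13514 − 3688 = -17202;  -47451 − 17202 = -64653
-570 − 48 = -618;  -3688 − 618 = -4306;  -17202 − 4306 = -21508;  -64653 − 21508 = -86161
-618 − 48 = -666;  -4306 − 666 = -4972;  -21508 − 4972 = -26480;  -86161 − 26480 = -112641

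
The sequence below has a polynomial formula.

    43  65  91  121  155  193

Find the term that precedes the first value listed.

25

D1: 22  26  30  34  38
D2: 4  4  4  4
The second differences are constant at 4.
Work back: 22 − 4 = 18;  43 − 18 = 25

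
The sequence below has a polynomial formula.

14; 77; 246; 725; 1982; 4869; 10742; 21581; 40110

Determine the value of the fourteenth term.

410645

Δ: 63, 169, 479, 1257, 2887, 5873, 10839, 18529
Δ²: 106, 310, 778, 1630, 2986, 4966, 7690
Δ³: 204, 468, 852, 1356, 1980, 2724
Δ⁴: 264, 384, 504, 624, 744
Δ⁵: 120, 120, 120, 120
Fifth differences constant at 120.
744 + 120 = 864;  2724 + 864 = 3588;  7690 + 3588 = 11278;  18529 + 11278 = 29807;  40110 + 29807 = 69917
864 + 120 = 984;  3588 + 984 = 4572;  11278 + 4572 = 15850;  29807 + 15850 = 45657;  69917 + 45657 = 115574
984 + 120 = 1104;  4572 + 1104 = 5676;  15850 + 5676 = 21526;  45657 + 21526 = 67183;  115574 + 67183 = 182757
1104 + 120 = 1224;  5676 + 1224 = 6900;  21526 + 6900 = 28426;  67183 + 28426 = 95609;  182757 + 95609 = 278366
1224 + 120 = 1344;  6900 + 1344 = 8244;  28426 + 8244 = 36670;  95609 + 36670 = 132279;  278366 + 132279 = 410645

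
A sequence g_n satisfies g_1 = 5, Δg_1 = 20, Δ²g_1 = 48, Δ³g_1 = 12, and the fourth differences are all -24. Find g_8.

733

Build the table forward from the leading diagonal:
D4: -24  -24  -24  -24  -24  -24  -24  -24
D3: 12  -12  -36  -60  -84  -108  -132  -156
D2: 48  60  48  12  -48  -132  -240  -372
D1: 20  68  128  176  188  140  8  -232
g: 5  25  93  221  397  585  725  733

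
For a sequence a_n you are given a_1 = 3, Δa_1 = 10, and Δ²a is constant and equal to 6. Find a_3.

29

Build the table forward from the leading diagonal:
D2: 6  6  6
D1: 10  16  22
a: 3  13  29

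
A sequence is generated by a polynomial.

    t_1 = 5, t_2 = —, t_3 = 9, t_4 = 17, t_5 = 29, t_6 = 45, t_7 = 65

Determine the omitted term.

5

Using the last 5 terms:
D1: 8  12  16  20
D2: 4  4  4
Constant second difference = 4.
Extend backward: 8 − 4 = 4;  9 − 4 = 5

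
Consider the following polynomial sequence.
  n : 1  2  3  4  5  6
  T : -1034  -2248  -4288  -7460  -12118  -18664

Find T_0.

-388

-1214  -2040  -3172  -4658  -6546
-826  -1132  -1486  -1888
-306  -354  -402
-48  -48
The fourth differences are constant at -48.
Work back: -306 + 48 = -258;  -826 + 258 = -568;  -1214 + 568 = -646;  -1034 + 646 = -388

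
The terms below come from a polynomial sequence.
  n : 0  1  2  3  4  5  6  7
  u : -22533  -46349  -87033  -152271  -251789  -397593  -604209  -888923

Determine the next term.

-1272021

D1: -23816  -40684  -65238  -99518  -145804  -206616  -284714
D2: -16868  -24554  -34280  -46286  -60812  -78098
D3: -7686  -9726  -12006  -14526  -17286
D4: -2040  -2280  -2520  -2760
D5: -240  -240  -240
The fifth differences are constant (-240).
-2760 − 240 = -3000;  -17286 − 3000 = -20286;  -78098 − 20286 = -98384;  -284714 − 98384 = -383098;  -888923 − 383098 = -1272021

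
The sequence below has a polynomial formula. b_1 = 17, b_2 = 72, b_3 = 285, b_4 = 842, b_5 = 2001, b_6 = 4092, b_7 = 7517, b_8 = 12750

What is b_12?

Δ: 55, 213, 557, 1159, 2091, 3425, 5233
Δ²: 158, 344, 602, 932, 1334, 1808
Δ³: 186, 258, 330, 402, 474
Δ⁴: 72, 72, 72, 72
The fourth differences are constant (72).
474 + 72 = 546;  1808 + 546 = 2354;  5233 + 2354 = 7587;  12750 + 7587 = 20337
546 + 72 = 618;  2354 + 618 = 2972;  7587 + 2972 = 10559;  20337 + 10559 = 30896
618 + 72 = 690;  2972 + 690 = 3662;  10559 + 3662 = 14221;  30896 + 14221 = 45117
690 + 72 = 762;  3662 + 762 = 4424;  14221 + 4424 = 18645;  45117 + 18645 = 63762

63762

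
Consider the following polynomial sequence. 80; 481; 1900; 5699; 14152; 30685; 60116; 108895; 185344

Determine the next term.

299897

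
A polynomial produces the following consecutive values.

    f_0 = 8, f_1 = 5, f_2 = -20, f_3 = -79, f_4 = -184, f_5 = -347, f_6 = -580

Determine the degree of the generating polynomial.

-3, -25, -59, -105, -163, -233
-22, -34, -46, -58, -70
-12, -12, -12, -12
The third differences are constant, so the polynomial has degree 3.

3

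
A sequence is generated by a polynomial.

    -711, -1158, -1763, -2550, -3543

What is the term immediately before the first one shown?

-398

Δ: -447  -605  -787  -993
Δ²: -158  -182  -206
Δ³: -24  -24
The third differences are constant at -24.
Work back: -158 + 24 = -134;  -447 + 134 = -313;  -711 + 313 = -398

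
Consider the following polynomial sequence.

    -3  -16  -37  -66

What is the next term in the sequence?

Δ: -13, -21, -29
Δ²: -8, -8
Constant second difference = -8, so extend:
-29 − 8 = -37;  -66 − 37 = -103

-103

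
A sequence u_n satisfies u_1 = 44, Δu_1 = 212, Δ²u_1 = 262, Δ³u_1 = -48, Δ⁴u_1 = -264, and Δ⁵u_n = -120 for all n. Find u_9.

Build the table forward from the leading diagonal:
D5: -120  -120  -120  -120  -120  -120  -120  -120  -120
D4: -264  -384  -504  -624  -744  -864  -984  -1104  -1224
D3: -48  -312  -696  -1200  -1824  -2568  -3432  -4416  -5520
D2: 262  214  -98  -794  -1994  -3818  -6386  -9818  -14234
D1: 212  474  688  590  -204  -2198  -6016  -12402  -22220
u: 44  256  730  1418  2008  1804  -394  -6410  -18812

-18812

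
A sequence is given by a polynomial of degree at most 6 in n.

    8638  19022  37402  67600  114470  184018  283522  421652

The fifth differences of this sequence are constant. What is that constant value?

120

First differences: 10384, 18380, 30198, 46870, 69548, 99504, 138130
Second differences: 7996, 11818, 16672, 22678, 29956, 38626
Third differences: 3822, 4854, 6006, 7278, 8670
Fourth differences: 1032, 1152, 1272, 1392
Fifth differences: 120, 120, 120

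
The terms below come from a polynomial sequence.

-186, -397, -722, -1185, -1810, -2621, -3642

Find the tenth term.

-8205

First differences: -211, -325, -463, -625, -811, -1021
Second differences: -114, -138, -162, -186, -210
Third differences: -24, -24, -24, -24
Constant third difference = -24, so extend:
-210 − 24 = -234;  -1021 − 234 = -1255;  -3642 − 1255 = -4897
-234 − 24 = -258;  -1255 − 258 = -1513;  -4897 − 1513 = -6410
-258 − 24 = -282;  -1513 − 282 = -1795;  -6410 − 1795 = -8205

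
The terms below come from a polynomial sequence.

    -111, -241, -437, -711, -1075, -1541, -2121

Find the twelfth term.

-7151

First differences: -130, -196, -274, -364, -466, -580
Second differences: -66, -78, -90, -102, -114
Third differences: -12, -12, -12, -12
The third differences are constant (-12).
-114 − 12 = -126;  -580 − 126 = -706;  -2121 − 706 = -2827
-126 − 12 = -138;  -706 − 138 = -844;  -2827 − 844 = -3671
-138 − 12 = -150;  -844 − 150 = -994;  -3671 − 994 = -4665
-150 − 12 = -162;  -994 − 162 = -1156;  -4665 − 1156 = -5821
-162 − 12 = -174;  -1156 − 174 = -1330;  -5821 − 1330 = -7151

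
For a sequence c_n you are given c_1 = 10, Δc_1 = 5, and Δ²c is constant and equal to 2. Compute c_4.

Build the table forward from the leading diagonal:
Second differences: 2, 2, 2, 2
First differences: 5, 7, 9, 11
c: 10, 15, 22, 31

31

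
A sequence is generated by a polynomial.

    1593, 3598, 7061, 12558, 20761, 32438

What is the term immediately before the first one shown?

566

2005, 3463, 5497, 8203, 11677
1458, 2034, 2706, 3474
576, 672, 768
96, 96
The fourth differences are constant at 96.
Work back: 576 − 96 = 480;  1458 − 480 = 978;  2005 − 978 = 1027;  1593 − 1027 = 566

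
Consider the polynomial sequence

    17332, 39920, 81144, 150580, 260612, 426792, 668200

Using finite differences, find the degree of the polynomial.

5

D1: 22588, 41224, 69436, 110032, 166180, 241408
D2: 18636, 28212, 40596, 56148, 75228
D3: 9576, 12384, 15552, 19080
D4: 2808, 3168, 3528
D5: 360, 360
The fifth differences are constant, so the polynomial has degree 5.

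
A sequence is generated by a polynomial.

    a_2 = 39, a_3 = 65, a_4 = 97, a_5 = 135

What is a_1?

19

D1: 26, 32, 38
D2: 6, 6
The second differences are constant at 6.
Work back: 26 − 6 = 20;  39 − 20 = 19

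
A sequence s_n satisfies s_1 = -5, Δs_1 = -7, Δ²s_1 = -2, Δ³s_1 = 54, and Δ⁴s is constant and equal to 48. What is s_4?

Build the table forward from the leading diagonal:
Δ⁴: 48, 48, 48, 48
Δ³: 54, 102, 150, 198
Δ²: -2, 52, 154, 304
Δ: -7, -9, 43, 197
s: -5, -12, -21, 22

22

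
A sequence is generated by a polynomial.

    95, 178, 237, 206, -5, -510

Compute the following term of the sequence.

83  59  -31  -211  -505
-24  -90  -180  -294
-66  -90  -114
-24  -24
Constant fourth difference = -24, so extend:
-114 − 24 = -138;  -294 − 138 = -432;  -505 − 432 = -937;  -510 − 937 = -1447

-1447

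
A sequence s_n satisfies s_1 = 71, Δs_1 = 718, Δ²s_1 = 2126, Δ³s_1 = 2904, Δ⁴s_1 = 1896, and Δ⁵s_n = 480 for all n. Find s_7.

Build the table forward from the leading diagonal:
Fifth differences: 480, 480, 480, 480, 480, 480, 480
Fourth differences: 1896, 2376, 2856, 3336, 3816, 4296, 4776
Third differences: 2904, 4800, 7176, 10032, 13368, 17184, 21480
Second differences: 2126, 5030, 9830, 17006, 27038, 40406, 57590
First differences: 718, 2844, 7874, 17704, 34710, 61748, 102154
s: 71, 789, 3633, 11507, 29211, 63921, 125669

125669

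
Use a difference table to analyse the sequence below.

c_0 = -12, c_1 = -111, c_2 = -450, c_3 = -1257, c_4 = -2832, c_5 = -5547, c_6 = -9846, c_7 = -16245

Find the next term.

-25332

First differences: -99 , -339 , -807 , -1575 , -2715 , -4299 , -6399
Second differences: -240 , -468 , -768 , -1140 , -1584 , -2100
Third differences: -228 , -300 , -372 , -444 , -516
Fourth differences: -72 , -72 , -72 , -72
The fourth differences are constant (-72).
-516 − 72 = -588;  -2100 − 588 = -2688;  -6399 − 2688 = -9087;  -16245 − 9087 = -25332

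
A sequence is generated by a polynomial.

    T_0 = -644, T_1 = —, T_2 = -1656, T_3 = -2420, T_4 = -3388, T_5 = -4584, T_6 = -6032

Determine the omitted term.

-1072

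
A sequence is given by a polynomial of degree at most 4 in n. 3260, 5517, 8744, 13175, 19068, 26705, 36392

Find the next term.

D1: 2257, 3227, 4431, 5893, 7637, 9687
D2: 970, 1204, 1462, 1744, 2050
D3: 234, 258, 282, 306
D4: 24, 24, 24
Constant fourth difference = 24, so extend:
306 + 24 = 330;  2050 + 330 = 2380;  9687 + 2380 = 12067;  36392 + 12067 = 48459

48459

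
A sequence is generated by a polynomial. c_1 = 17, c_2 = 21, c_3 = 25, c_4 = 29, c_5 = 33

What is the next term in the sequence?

37

4  4  4  4
The first differences are constant (4).
33 + 4 = 37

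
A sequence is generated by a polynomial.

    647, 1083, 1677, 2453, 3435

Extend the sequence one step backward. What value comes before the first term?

345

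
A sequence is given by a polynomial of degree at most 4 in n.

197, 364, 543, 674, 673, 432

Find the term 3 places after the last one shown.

-3171

First differences: 167 , 179 , 131 , -1 , -241
Second differences: 12 , -48 , -132 , -240
Third differences: -60 , -84 , -108
Fourth differences: -24 , -24
Constant fourth difference = -24, so extend:
-108 − 24 = -132;  -240 − 132 = -372;  -241 − 372 = -613;  432 − 613 = -181
-132 − 24 = -156;  -372 − 156 = -528;  -613 − 528 = -1141;  -181 − 1141 = -1322
-156 − 24 = -180;  -528 − 180 = -708;  -1141 − 708 = -1849;  -1322 − 1849 = -3171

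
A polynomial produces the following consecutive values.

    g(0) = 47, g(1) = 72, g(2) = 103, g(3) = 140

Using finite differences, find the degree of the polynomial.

2

25, 31, 37
6, 6
The second differences are constant, so the polynomial has degree 2.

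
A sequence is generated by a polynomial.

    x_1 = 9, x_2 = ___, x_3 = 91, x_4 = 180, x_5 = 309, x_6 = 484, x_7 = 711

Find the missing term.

Using the last 5 terms:
Δ: 89, 129, 175, 227
Δ²: 40, 46, 52
Δ³: 6, 6
Constant third difference = 6.
Extend backward: 40 − 6 = 34;  89 − 34 = 55;  91 − 55 = 36

36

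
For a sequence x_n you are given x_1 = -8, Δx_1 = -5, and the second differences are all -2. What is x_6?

-53

Build the table forward from the leading diagonal:
D2: -2  -2  -2  -2  -2  -2
D1: -5  -7  -9  -11  -13  -15
x: -8  -13  -20  -29  -40  -53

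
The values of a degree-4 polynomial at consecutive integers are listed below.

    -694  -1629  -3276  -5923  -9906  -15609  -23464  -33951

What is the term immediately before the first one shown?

-231

Δ: -935  -1647  -2647  -3983  -5703  -7855  -10487
Δ²: -712  -1000  -1336  -1720  -2152  -2632
Δ³: -288  -336  -384  -432  -480
Δ⁴: -48  -48  -48  -48
The fourth differences are constant at -48.
Work back: -288 + 48 = -240;  -712 + 240 = -472;  -935 + 472 = -463;  -694 + 463 = -231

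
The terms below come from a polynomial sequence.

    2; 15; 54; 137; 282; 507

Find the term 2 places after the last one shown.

D1: 13  39  83  145  225
D2: 26  44  62  80
D3: 18  18  18
Third differences constant at 18.
80 + 18 = 98;  225 + 98 = 323;  507 + 323 = 830
98 + 18 = 116;  323 + 116 = 439;  830 + 439 = 1269

1269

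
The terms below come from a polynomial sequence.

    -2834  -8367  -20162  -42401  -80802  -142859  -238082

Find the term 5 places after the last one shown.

-1715897

Δ: -5533 , -11795 , -22239 , -38401 , -62057 , -95223
Δ²: -6262 , -10444 , -16162 , -23656 , -33166
Δ³: -4182 , -5718 , -7494 , -9510
Δ⁴: -1536 , -1776 , -2016
Δ⁵: -240 , -240
The fifth differences are constant (-240).
-2016 − 240 = -2256;  -9510 − 2256 = -11766;  -33166 − 11766 = -44932;  -95223 − 44932 = -140155;  -238082 − 140155 = -378237
-2256 − 240 = -2496;  -11766 − 2496 = -14262;  -44932 − 14262 = -59194;  -140155 − 59194 = -199349;  -378237 − 199349 = -577586
-2496 − 240 = -2736;  -14262 − 2736 = -16998;  -59194 − 16998 = -76192;  -199349 − 76192 = -275541;  -577586 − 275541 = -853127
-2736 − 240 = -2976;  -16998 − 2976 = -19974;  -76192 − 19974 = -96166;  -275541 − 96166 = -371707;  -853127 − 371707 = -1224834
-2976 − 240 = -3216;  -19974 − 3216 = -23190;  -96166 − 23190 = -119356;  -371707 − 119356 = -491063;  -1224834 − 491063 = -1715897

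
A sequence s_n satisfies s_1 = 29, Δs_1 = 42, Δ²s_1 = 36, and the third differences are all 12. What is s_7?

Build the table forward from the leading diagonal:
D3: 12  12  12  12  12  12  12
D2: 36  48  60  72  84  96  108
D1: 42  78  126  186  258  342  438
s: 29  71  149  275  461  719  1061

1061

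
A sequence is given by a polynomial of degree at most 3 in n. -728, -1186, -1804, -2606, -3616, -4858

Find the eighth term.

-8134

First differences: -458, -618, -802, -1010, -1242
Second differences: -160, -184, -208, -232
Third differences: -24, -24, -24
The third differences are constant (-24).
-232 − 24 = -256;  -1242 − 256 = -1498;  -4858 − 1498 = -6356
-256 − 24 = -280;  -1498 − 280 = -1778;  -6356 − 1778 = -8134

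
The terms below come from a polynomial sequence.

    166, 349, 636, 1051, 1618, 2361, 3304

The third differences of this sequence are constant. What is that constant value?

D1: 183, 287, 415, 567, 743, 943
D2: 104, 128, 152, 176, 200
D3: 24, 24, 24, 24

24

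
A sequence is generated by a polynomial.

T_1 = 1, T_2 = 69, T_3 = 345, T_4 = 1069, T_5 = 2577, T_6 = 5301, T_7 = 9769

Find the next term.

16605

D1: 68 , 276 , 724 , 1508 , 2724 , 4468
D2: 208 , 448 , 784 , 1216 , 1744
D3: 240 , 336 , 432 , 528
D4: 96 , 96 , 96
Constant fourth difference = 96, so extend:
528 + 96 = 624;  1744 + 624 = 2368;  4468 + 2368 = 6836;  9769 + 6836 = 16605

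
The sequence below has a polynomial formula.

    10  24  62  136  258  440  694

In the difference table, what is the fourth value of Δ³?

Δ: 14, 38, 74, 122, 182, 254
Δ²: 24, 36, 48, 60, 72
Δ³: 12, 12, 12, 12

12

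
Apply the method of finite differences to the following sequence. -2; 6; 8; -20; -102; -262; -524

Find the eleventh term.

D1: 8, 2, -28, -82, -160, -262
D2: -6, -30, -54, -78, -102
D3: -24, -24, -24, -24
Third differences constant at -24.
-102 − 24 = -126;  -262 − 126 = -388;  -524 − 388 = -912
-126 − 24 = -150;  -388 − 150 = -538;  -912 − 538 = -1450
-150 − 24 = -174;  -538 − 174 = -712;  -1450 − 712 = -2162
-174 − 24 = -198;  -712 − 198 = -910;  -2162 − 910 = -3072

-3072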